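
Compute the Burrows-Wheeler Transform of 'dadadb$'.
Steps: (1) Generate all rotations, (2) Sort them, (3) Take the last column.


Rotations (sorted):
  0: $dadadb -> last char: b
  1: adadb$d -> last char: d
  2: adb$dad -> last char: d
  3: b$dadad -> last char: d
  4: dadadb$ -> last char: $
  5: dadb$da -> last char: a
  6: db$dada -> last char: a


BWT = bddd$aa


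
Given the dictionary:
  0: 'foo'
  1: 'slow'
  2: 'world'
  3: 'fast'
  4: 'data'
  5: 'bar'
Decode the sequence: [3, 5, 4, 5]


Look up each index in the dictionary:
  3 -> 'fast'
  5 -> 'bar'
  4 -> 'data'
  5 -> 'bar'

Decoded: "fast bar data bar"


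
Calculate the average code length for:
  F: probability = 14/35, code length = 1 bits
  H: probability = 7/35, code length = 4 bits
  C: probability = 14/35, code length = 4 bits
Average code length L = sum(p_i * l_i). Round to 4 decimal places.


Weighted contributions p_i * l_i:
  F: (14/35) * 1 = 14/35
  H: (7/35) * 4 = 28/35
  C: (14/35) * 4 = 56/35
Sum = (14 + 28 + 56)/35 = 98/35

L = 98/35 = 2.8000 bits/symbol


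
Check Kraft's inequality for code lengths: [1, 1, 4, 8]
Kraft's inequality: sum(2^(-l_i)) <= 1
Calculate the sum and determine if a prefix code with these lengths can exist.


Sum = 2^(-1) + 2^(-1) + 2^(-4) + 2^(-8)
    = 0.5 + 0.5 + 0.0625 + 0.00390625
    = 273/256 = 1.06640625
Since 1.06640625 > 1, Kraft's inequality is NOT satisfied.
A prefix code with these lengths CANNOT exist.

Kraft sum = 1.06640625. Not satisfied.


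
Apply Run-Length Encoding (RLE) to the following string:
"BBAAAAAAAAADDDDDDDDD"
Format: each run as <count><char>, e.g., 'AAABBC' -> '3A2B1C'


Scanning runs left to right:
  i=0: run of 'B' x 2 -> '2B'
  i=2: run of 'A' x 9 -> '9A'
  i=11: run of 'D' x 9 -> '9D'

RLE = 2B9A9D


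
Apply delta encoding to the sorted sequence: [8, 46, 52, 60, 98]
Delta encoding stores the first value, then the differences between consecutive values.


First value: 8
Deltas:
  46 - 8 = 38
  52 - 46 = 6
  60 - 52 = 8
  98 - 60 = 38


Delta encoded: [8, 38, 6, 8, 38]


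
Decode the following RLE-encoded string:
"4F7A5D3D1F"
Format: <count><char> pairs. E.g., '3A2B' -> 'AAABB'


Expanding each <count><char> pair:
  4F -> 'FFFF'
  7A -> 'AAAAAAA'
  5D -> 'DDDDD'
  3D -> 'DDD'
  1F -> 'F'

Decoded = FFFFAAAAAAADDDDDDDDF


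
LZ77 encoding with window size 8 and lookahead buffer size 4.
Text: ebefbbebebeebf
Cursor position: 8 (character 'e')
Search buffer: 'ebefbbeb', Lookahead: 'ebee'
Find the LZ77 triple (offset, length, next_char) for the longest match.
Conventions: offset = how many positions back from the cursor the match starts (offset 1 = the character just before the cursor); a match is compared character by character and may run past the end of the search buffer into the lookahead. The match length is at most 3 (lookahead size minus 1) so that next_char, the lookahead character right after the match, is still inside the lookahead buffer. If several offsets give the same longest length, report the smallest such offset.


Try each offset into the search buffer:
  offset=1 (pos 7, char 'b'): match length 0
  offset=2 (pos 6, char 'e'): match length 3
  offset=3 (pos 5, char 'b'): match length 0
  offset=4 (pos 4, char 'b'): match length 0
  offset=5 (pos 3, char 'f'): match length 0
  offset=6 (pos 2, char 'e'): match length 1
  offset=7 (pos 1, char 'b'): match length 0
  offset=8 (pos 0, char 'e'): match length 3
Longest match has length 3, found at offsets 2, 8; take the smallest, offset 2.
next_char = character at position 8 + 3 = 11 -> 'e'

Best match: offset=2, length=3 (matching 'ebe' starting at position 6)
LZ77 triple: (2, 3, 'e')


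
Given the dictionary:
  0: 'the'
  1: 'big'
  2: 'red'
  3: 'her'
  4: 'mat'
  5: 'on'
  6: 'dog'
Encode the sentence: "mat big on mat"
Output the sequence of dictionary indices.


Look up each word in the dictionary:
  'mat' -> 4
  'big' -> 1
  'on' -> 5
  'mat' -> 4

Encoded: [4, 1, 5, 4]


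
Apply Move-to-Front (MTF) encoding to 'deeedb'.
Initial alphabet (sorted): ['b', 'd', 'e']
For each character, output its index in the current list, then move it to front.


MTF encoding:
'd': index 1 in ['b', 'd', 'e'] -> ['d', 'b', 'e']
'e': index 2 in ['d', 'b', 'e'] -> ['e', 'd', 'b']
'e': index 0 in ['e', 'd', 'b'] -> ['e', 'd', 'b']
'e': index 0 in ['e', 'd', 'b'] -> ['e', 'd', 'b']
'd': index 1 in ['e', 'd', 'b'] -> ['d', 'e', 'b']
'b': index 2 in ['d', 'e', 'b'] -> ['b', 'd', 'e']


Output: [1, 2, 0, 0, 1, 2]


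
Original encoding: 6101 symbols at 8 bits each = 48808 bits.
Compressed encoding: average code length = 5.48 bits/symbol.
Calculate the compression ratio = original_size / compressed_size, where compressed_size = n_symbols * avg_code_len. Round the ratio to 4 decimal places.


original_size = n_symbols * orig_bits = 6101 * 8 = 48808 bits
compressed_size = n_symbols * avg_code_len = 6101 * 5.48 = 33433.48 bits
ratio = original_size / compressed_size = 48808 / 33433.48 = 1.4599

Compression ratio = 1.4599


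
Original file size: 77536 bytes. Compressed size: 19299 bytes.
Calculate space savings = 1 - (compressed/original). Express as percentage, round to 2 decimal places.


ratio = compressed/original = 19299/77536 = 0.248904
savings = 1 - ratio = 1 - 0.248904 = 0.751096
as a percentage: 0.751096 * 100 = 75.11%

Space savings = 1 - 19299/77536 = 75.11%


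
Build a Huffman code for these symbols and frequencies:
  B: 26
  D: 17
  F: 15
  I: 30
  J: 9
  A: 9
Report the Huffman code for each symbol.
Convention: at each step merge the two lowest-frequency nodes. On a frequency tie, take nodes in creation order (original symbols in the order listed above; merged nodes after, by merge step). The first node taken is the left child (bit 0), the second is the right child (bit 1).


Huffman tree construction:
Step 1: Merge J(9) + A(9) = 18
Step 2: Merge F(15) + D(17) = 32
Step 3: Merge (J+A)(18) + B(26) = 44
Step 4: Merge I(30) + (F+D)(32) = 62
Step 5: Merge ((J+A)+B)(44) + (I+(F+D))(62) = 106
Read each symbol's code off the tree from the root (left child = 0, right child = 1).

Codes:
  B: 01 (length 2)
  D: 111 (length 3)
  F: 110 (length 3)
  I: 10 (length 2)
  J: 000 (length 3)
  A: 001 (length 3)
Average code length: 262/106 = 2.4717 bits/symbol


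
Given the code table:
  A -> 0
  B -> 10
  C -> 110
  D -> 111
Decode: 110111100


Decoding:
110 -> C
111 -> D
10 -> B
0 -> A


Result: CDBA


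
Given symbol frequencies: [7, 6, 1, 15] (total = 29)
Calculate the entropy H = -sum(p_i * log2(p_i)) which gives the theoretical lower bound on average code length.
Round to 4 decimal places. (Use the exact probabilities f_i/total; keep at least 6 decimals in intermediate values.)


Per-symbol terms -p_i * log2(p_i) with p_i = f_i/29:
  p = 7/29 = 0.241379: log2(p) = -2.050626, -p*log2(p) = 0.494979
  p = 6/29 = 0.206897: log2(p) = -2.273018, -p*log2(p) = 0.470280
  p = 1/29 = 0.034483: log2(p) = -4.857981, -p*log2(p) = 0.167517
  p = 15/29 = 0.517241: log2(p) = -0.951090, -p*log2(p) = 0.491943
H = 0.494979 + 0.470280 + 0.167517 + 0.491943 = 1.624719

H = 1.6247 bits/symbol


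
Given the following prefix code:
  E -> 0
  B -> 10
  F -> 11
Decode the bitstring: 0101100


Decoding step by step:
Bits 0 -> E
Bits 10 -> B
Bits 11 -> F
Bits 0 -> E
Bits 0 -> E


Decoded message: EBFEE


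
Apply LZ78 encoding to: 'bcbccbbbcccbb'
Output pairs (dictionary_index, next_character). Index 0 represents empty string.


LZ78 encoding steps:
Dictionary: {0: ''}
Step 1: w='' (idx 0), next='b' -> output (0, 'b'), add 'b' as idx 1
Step 2: w='' (idx 0), next='c' -> output (0, 'c'), add 'c' as idx 2
Step 3: w='b' (idx 1), next='c' -> output (1, 'c'), add 'bc' as idx 3
Step 4: w='c' (idx 2), next='b' -> output (2, 'b'), add 'cb' as idx 4
Step 5: w='b' (idx 1), next='b' -> output (1, 'b'), add 'bb' as idx 5
Step 6: w='c' (idx 2), next='c' -> output (2, 'c'), add 'cc' as idx 6
Step 7: w='cb' (idx 4), next='b' -> output (4, 'b'), add 'cbb' as idx 7


Encoded: [(0, 'b'), (0, 'c'), (1, 'c'), (2, 'b'), (1, 'b'), (2, 'c'), (4, 'b')]


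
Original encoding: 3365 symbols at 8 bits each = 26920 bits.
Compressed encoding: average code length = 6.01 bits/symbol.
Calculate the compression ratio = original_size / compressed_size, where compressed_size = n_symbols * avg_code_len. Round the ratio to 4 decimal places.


original_size = n_symbols * orig_bits = 3365 * 8 = 26920 bits
compressed_size = n_symbols * avg_code_len = 3365 * 6.01 = 20223.65 bits
ratio = original_size / compressed_size = 26920 / 20223.65 = 1.3311

Compression ratio = 1.3311


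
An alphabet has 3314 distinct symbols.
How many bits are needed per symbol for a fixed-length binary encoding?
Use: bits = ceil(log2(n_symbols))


log2(3314) = 11.6944
Bracket: 2^11 = 2048 < 3314 <= 2^12 = 4096
So ceil(log2(3314)) = 12

bits = ceil(log2(3314)) = ceil(11.6944) = 12 bits


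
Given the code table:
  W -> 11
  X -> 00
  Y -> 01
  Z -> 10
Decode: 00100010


Decoding:
00 -> X
10 -> Z
00 -> X
10 -> Z


Result: XZXZ


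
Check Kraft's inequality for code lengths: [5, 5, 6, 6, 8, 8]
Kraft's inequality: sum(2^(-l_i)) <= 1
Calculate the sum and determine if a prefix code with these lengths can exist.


Sum = 2^(-5) + 2^(-5) + 2^(-6) + 2^(-6) + 2^(-8) + 2^(-8)
    = 0.03125 + 0.03125 + 0.015625 + 0.015625 + 0.00390625 + 0.00390625
    = 26/256 = 0.1015625
Since 0.1015625 <= 1, Kraft's inequality IS satisfied.
A prefix code with these lengths CAN exist.

Kraft sum = 0.1015625. Satisfied.


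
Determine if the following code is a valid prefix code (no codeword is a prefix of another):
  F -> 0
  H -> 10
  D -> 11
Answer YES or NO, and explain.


Checking each pair (does one codeword prefix another?):
  F='0' vs H='10': no prefix
  F='0' vs D='11': no prefix
  H='10' vs F='0': no prefix
  H='10' vs D='11': no prefix
  D='11' vs F='0': no prefix
  D='11' vs H='10': no prefix
No violation found over all pairs.

YES -- this is a valid prefix code. No codeword is a prefix of any other codeword.


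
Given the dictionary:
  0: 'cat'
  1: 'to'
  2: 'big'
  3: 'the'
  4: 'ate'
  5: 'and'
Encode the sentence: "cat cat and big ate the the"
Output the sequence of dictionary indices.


Look up each word in the dictionary:
  'cat' -> 0
  'cat' -> 0
  'and' -> 5
  'big' -> 2
  'ate' -> 4
  'the' -> 3
  'the' -> 3

Encoded: [0, 0, 5, 2, 4, 3, 3]


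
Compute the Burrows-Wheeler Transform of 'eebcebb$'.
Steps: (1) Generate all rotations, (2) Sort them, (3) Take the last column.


Rotations (sorted):
  0: $eebcebb -> last char: b
  1: b$eebceb -> last char: b
  2: bb$eebce -> last char: e
  3: bcebb$ee -> last char: e
  4: cebb$eeb -> last char: b
  5: ebb$eebc -> last char: c
  6: ebcebb$e -> last char: e
  7: eebcebb$ -> last char: $


BWT = bbeebce$


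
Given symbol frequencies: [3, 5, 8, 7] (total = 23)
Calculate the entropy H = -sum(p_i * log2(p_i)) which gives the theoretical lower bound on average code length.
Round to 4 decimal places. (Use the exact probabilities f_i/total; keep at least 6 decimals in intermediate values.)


Per-symbol terms -p_i * log2(p_i) with p_i = f_i/23:
  p = 3/23 = 0.130435: log2(p) = -2.938599, -p*log2(p) = 0.383296
  p = 5/23 = 0.217391: log2(p) = -2.201634, -p*log2(p) = 0.478616
  p = 8/23 = 0.347826: log2(p) = -1.523562, -p*log2(p) = 0.529935
  p = 7/23 = 0.304348: log2(p) = -1.716207, -p*log2(p) = 0.522324
H = 0.383296 + 0.478616 + 0.529935 + 0.522324 = 1.914171

H = 1.9142 bits/symbol


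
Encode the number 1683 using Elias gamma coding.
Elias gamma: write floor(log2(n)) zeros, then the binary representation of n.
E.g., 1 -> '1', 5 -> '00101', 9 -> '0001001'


num_bits = floor(log2(1683)) + 1 = 11
leading_zeros = num_bits - 1 = 10
binary(1683) = 11010010011

Elias gamma(1683) = '0000000000' + '11010010011' = 000000000011010010011 (21 bits)


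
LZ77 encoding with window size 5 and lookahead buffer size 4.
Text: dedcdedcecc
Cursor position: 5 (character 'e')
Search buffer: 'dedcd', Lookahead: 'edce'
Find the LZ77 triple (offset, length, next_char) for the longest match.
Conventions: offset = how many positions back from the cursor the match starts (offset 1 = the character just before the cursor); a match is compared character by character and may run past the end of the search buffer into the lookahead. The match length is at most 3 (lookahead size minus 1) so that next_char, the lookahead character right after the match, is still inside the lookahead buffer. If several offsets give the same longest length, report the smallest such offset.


Try each offset into the search buffer:
  offset=1 (pos 4, char 'd'): match length 0
  offset=2 (pos 3, char 'c'): match length 0
  offset=3 (pos 2, char 'd'): match length 0
  offset=4 (pos 1, char 'e'): match length 3
  offset=5 (pos 0, char 'd'): match length 0
Longest match has length 3 at offset 4.
next_char = character at position 5 + 3 = 8 -> 'e'

Best match: offset=4, length=3 (matching 'edc' starting at position 1)
LZ77 triple: (4, 3, 'e')


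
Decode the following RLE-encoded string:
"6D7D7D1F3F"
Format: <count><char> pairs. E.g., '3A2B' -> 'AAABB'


Expanding each <count><char> pair:
  6D -> 'DDDDDD'
  7D -> 'DDDDDDD'
  7D -> 'DDDDDDD'
  1F -> 'F'
  3F -> 'FFF'

Decoded = DDDDDDDDDDDDDDDDDDDDFFFF


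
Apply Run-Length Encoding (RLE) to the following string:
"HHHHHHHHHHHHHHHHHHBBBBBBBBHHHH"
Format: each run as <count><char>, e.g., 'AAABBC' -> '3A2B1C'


Scanning runs left to right:
  i=0: run of 'H' x 18 -> '18H'
  i=18: run of 'B' x 8 -> '8B'
  i=26: run of 'H' x 4 -> '4H'

RLE = 18H8B4H


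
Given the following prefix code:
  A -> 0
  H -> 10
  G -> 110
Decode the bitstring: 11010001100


Decoding step by step:
Bits 110 -> G
Bits 10 -> H
Bits 0 -> A
Bits 0 -> A
Bits 110 -> G
Bits 0 -> A


Decoded message: GHAAGA


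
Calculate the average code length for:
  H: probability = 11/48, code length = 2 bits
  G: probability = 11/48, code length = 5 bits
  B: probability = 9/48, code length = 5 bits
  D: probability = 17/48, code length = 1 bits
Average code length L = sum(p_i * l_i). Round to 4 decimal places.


Weighted contributions p_i * l_i:
  H: (11/48) * 2 = 22/48
  G: (11/48) * 5 = 55/48
  B: (9/48) * 5 = 45/48
  D: (17/48) * 1 = 17/48
Sum = (22 + 55 + 45 + 17)/48 = 139/48

L = 139/48 = 2.8958 bits/symbol


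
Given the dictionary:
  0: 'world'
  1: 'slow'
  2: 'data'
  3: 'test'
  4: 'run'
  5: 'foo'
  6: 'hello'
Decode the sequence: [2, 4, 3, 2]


Look up each index in the dictionary:
  2 -> 'data'
  4 -> 'run'
  3 -> 'test'
  2 -> 'data'

Decoded: "data run test data"


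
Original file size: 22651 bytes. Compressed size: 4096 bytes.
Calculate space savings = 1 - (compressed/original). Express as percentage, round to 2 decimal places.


ratio = compressed/original = 4096/22651 = 0.180831
savings = 1 - ratio = 1 - 0.180831 = 0.819169
as a percentage: 0.819169 * 100 = 81.92%

Space savings = 1 - 4096/22651 = 81.92%


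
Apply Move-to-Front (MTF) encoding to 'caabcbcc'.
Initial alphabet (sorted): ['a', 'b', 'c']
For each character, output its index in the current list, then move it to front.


MTF encoding:
'c': index 2 in ['a', 'b', 'c'] -> ['c', 'a', 'b']
'a': index 1 in ['c', 'a', 'b'] -> ['a', 'c', 'b']
'a': index 0 in ['a', 'c', 'b'] -> ['a', 'c', 'b']
'b': index 2 in ['a', 'c', 'b'] -> ['b', 'a', 'c']
'c': index 2 in ['b', 'a', 'c'] -> ['c', 'b', 'a']
'b': index 1 in ['c', 'b', 'a'] -> ['b', 'c', 'a']
'c': index 1 in ['b', 'c', 'a'] -> ['c', 'b', 'a']
'c': index 0 in ['c', 'b', 'a'] -> ['c', 'b', 'a']


Output: [2, 1, 0, 2, 2, 1, 1, 0]


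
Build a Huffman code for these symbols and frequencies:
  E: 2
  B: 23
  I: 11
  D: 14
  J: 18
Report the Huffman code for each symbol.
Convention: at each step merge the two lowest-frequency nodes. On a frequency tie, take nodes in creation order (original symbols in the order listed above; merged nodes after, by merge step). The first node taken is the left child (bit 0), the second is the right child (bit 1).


Huffman tree construction:
Step 1: Merge E(2) + I(11) = 13
Step 2: Merge (E+I)(13) + D(14) = 27
Step 3: Merge J(18) + B(23) = 41
Step 4: Merge ((E+I)+D)(27) + (J+B)(41) = 68
Read each symbol's code off the tree from the root (left child = 0, right child = 1).

Codes:
  E: 000 (length 3)
  B: 11 (length 2)
  I: 001 (length 3)
  D: 01 (length 2)
  J: 10 (length 2)
Average code length: 149/68 = 2.1912 bits/symbol


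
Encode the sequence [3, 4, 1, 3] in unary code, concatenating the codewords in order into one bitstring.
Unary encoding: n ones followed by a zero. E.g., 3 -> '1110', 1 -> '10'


Encode each number as n ones followed by a terminating 0:
  3 -> 1110 (4 bits)
  4 -> 11110 (5 bits)
  1 -> 10 (2 bits)
  3 -> 1110 (4 bits)
Total length = 4 + 5 + 2 + 4 = 15 bits.

Unary([3, 4, 1, 3]) = 111011110101110 (15 bits)


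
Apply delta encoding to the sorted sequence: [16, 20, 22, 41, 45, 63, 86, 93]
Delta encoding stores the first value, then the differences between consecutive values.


First value: 16
Deltas:
  20 - 16 = 4
  22 - 20 = 2
  41 - 22 = 19
  45 - 41 = 4
  63 - 45 = 18
  86 - 63 = 23
  93 - 86 = 7


Delta encoded: [16, 4, 2, 19, 4, 18, 23, 7]


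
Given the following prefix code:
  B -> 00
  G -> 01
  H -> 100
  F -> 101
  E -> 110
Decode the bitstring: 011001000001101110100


Decoding step by step:
Bits 01 -> G
Bits 100 -> H
Bits 100 -> H
Bits 00 -> B
Bits 01 -> G
Bits 101 -> F
Bits 110 -> E
Bits 100 -> H


Decoded message: GHHBGFEH


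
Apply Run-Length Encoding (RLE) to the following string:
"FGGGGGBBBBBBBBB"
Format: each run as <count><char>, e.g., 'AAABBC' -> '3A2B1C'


Scanning runs left to right:
  i=0: run of 'F' x 1 -> '1F'
  i=1: run of 'G' x 5 -> '5G'
  i=6: run of 'B' x 9 -> '9B'

RLE = 1F5G9B


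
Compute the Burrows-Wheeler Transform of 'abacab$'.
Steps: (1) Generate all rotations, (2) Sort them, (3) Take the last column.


Rotations (sorted):
  0: $abacab -> last char: b
  1: ab$abac -> last char: c
  2: abacab$ -> last char: $
  3: acab$ab -> last char: b
  4: b$abaca -> last char: a
  5: bacab$a -> last char: a
  6: cab$aba -> last char: a


BWT = bc$baaa


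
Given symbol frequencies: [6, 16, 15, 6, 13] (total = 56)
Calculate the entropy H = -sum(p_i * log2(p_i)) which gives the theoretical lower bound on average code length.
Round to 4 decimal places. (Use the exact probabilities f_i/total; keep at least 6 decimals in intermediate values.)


Per-symbol terms -p_i * log2(p_i) with p_i = f_i/56:
  p = 6/56 = 0.107143: log2(p) = -3.222392, -p*log2(p) = 0.345256
  p = 16/56 = 0.285714: log2(p) = -1.807355, -p*log2(p) = 0.516387
  p = 15/56 = 0.267857: log2(p) = -1.900464, -p*log2(p) = 0.509053
  p = 6/56 = 0.107143: log2(p) = -3.222392, -p*log2(p) = 0.345256
  p = 13/56 = 0.232143: log2(p) = -2.106915, -p*log2(p) = 0.489105
H = 0.345256 + 0.516387 + 0.509053 + 0.345256 + 0.489105 = 2.205057

H = 2.2051 bits/symbol


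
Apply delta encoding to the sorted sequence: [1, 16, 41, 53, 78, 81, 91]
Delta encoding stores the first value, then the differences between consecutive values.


First value: 1
Deltas:
  16 - 1 = 15
  41 - 16 = 25
  53 - 41 = 12
  78 - 53 = 25
  81 - 78 = 3
  91 - 81 = 10


Delta encoded: [1, 15, 25, 12, 25, 3, 10]


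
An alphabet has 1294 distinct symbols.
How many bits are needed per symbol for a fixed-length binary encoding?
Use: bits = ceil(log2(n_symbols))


log2(1294) = 10.3376
Bracket: 2^10 = 1024 < 1294 <= 2^11 = 2048
So ceil(log2(1294)) = 11

bits = ceil(log2(1294)) = ceil(10.3376) = 11 bits


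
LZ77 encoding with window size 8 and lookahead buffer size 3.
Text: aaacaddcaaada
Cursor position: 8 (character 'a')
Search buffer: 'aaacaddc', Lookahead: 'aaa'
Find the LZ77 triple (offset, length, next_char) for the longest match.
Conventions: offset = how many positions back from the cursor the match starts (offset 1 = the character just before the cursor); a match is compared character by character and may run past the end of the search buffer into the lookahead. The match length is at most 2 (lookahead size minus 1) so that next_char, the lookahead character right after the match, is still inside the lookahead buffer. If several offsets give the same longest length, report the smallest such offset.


Try each offset into the search buffer:
  offset=1 (pos 7, char 'c'): match length 0
  offset=2 (pos 6, char 'd'): match length 0
  offset=3 (pos 5, char 'd'): match length 0
  offset=4 (pos 4, char 'a'): match length 1
  offset=5 (pos 3, char 'c'): match length 0
  offset=6 (pos 2, char 'a'): match length 1
  offset=7 (pos 1, char 'a'): match length 2
  offset=8 (pos 0, char 'a'): match length 2
Longest match has length 2, found at offsets 7, 8; take the smallest, offset 7.
next_char = character at position 8 + 2 = 10 -> 'a'

Best match: offset=7, length=2 (matching 'aa' starting at position 1)
LZ77 triple: (7, 2, 'a')


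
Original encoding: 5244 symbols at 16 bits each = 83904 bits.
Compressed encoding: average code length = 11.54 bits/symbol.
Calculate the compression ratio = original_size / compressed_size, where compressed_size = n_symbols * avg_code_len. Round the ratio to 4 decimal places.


original_size = n_symbols * orig_bits = 5244 * 16 = 83904 bits
compressed_size = n_symbols * avg_code_len = 5244 * 11.54 = 60515.76 bits
ratio = original_size / compressed_size = 83904 / 60515.76 = 1.3865

Compression ratio = 1.3865


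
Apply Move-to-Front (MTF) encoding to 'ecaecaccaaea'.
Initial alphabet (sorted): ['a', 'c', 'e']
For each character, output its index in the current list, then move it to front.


MTF encoding:
'e': index 2 in ['a', 'c', 'e'] -> ['e', 'a', 'c']
'c': index 2 in ['e', 'a', 'c'] -> ['c', 'e', 'a']
'a': index 2 in ['c', 'e', 'a'] -> ['a', 'c', 'e']
'e': index 2 in ['a', 'c', 'e'] -> ['e', 'a', 'c']
'c': index 2 in ['e', 'a', 'c'] -> ['c', 'e', 'a']
'a': index 2 in ['c', 'e', 'a'] -> ['a', 'c', 'e']
'c': index 1 in ['a', 'c', 'e'] -> ['c', 'a', 'e']
'c': index 0 in ['c', 'a', 'e'] -> ['c', 'a', 'e']
'a': index 1 in ['c', 'a', 'e'] -> ['a', 'c', 'e']
'a': index 0 in ['a', 'c', 'e'] -> ['a', 'c', 'e']
'e': index 2 in ['a', 'c', 'e'] -> ['e', 'a', 'c']
'a': index 1 in ['e', 'a', 'c'] -> ['a', 'e', 'c']


Output: [2, 2, 2, 2, 2, 2, 1, 0, 1, 0, 2, 1]


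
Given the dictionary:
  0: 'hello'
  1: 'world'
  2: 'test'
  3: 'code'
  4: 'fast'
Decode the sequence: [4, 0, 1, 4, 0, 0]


Look up each index in the dictionary:
  4 -> 'fast'
  0 -> 'hello'
  1 -> 'world'
  4 -> 'fast'
  0 -> 'hello'
  0 -> 'hello'

Decoded: "fast hello world fast hello hello"


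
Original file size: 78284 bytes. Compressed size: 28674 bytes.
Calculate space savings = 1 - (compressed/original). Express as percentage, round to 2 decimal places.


ratio = compressed/original = 28674/78284 = 0.366282
savings = 1 - ratio = 1 - 0.366282 = 0.633718
as a percentage: 0.633718 * 100 = 63.37%

Space savings = 1 - 28674/78284 = 63.37%


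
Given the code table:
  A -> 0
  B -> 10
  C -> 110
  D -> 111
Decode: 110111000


Decoding:
110 -> C
111 -> D
0 -> A
0 -> A
0 -> A


Result: CDAAA


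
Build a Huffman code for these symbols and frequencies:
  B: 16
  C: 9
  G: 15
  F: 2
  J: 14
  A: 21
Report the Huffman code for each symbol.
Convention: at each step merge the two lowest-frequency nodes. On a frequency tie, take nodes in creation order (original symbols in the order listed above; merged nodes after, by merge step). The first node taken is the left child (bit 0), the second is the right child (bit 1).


Huffman tree construction:
Step 1: Merge F(2) + C(9) = 11
Step 2: Merge (F+C)(11) + J(14) = 25
Step 3: Merge G(15) + B(16) = 31
Step 4: Merge A(21) + ((F+C)+J)(25) = 46
Step 5: Merge (G+B)(31) + (A+((F+C)+J))(46) = 77
Read each symbol's code off the tree from the root (left child = 0, right child = 1).

Codes:
  B: 01 (length 2)
  C: 1101 (length 4)
  G: 00 (length 2)
  F: 1100 (length 4)
  J: 111 (length 3)
  A: 10 (length 2)
Average code length: 190/77 = 2.4675 bits/symbol


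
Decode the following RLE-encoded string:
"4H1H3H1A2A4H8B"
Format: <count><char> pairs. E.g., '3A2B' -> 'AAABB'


Expanding each <count><char> pair:
  4H -> 'HHHH'
  1H -> 'H'
  3H -> 'HHH'
  1A -> 'A'
  2A -> 'AA'
  4H -> 'HHHH'
  8B -> 'BBBBBBBB'

Decoded = HHHHHHHHAAAHHHHBBBBBBBB


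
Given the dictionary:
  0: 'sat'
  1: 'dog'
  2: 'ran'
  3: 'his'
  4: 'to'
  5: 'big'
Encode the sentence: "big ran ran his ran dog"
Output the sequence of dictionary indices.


Look up each word in the dictionary:
  'big' -> 5
  'ran' -> 2
  'ran' -> 2
  'his' -> 3
  'ran' -> 2
  'dog' -> 1

Encoded: [5, 2, 2, 3, 2, 1]


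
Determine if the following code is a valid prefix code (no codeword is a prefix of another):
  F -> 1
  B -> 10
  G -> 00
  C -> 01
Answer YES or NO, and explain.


Checking each pair (does one codeword prefix another?):
  F='1' vs B='10': prefix -- VIOLATION

NO -- this is NOT a valid prefix code. F (1) is a prefix of B (10).


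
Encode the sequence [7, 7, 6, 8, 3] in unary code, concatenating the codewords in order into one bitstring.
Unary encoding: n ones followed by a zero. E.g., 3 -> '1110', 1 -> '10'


Encode each number as n ones followed by a terminating 0:
  7 -> 11111110 (8 bits)
  7 -> 11111110 (8 bits)
  6 -> 1111110 (7 bits)
  8 -> 111111110 (9 bits)
  3 -> 1110 (4 bits)
Total length = 8 + 8 + 7 + 9 + 4 = 36 bits.

Unary([7, 7, 6, 8, 3]) = 111111101111111011111101111111101110 (36 bits)


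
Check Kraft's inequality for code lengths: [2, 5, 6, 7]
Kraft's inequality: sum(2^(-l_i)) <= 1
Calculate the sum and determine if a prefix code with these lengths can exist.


Sum = 2^(-2) + 2^(-5) + 2^(-6) + 2^(-7)
    = 0.25 + 0.03125 + 0.015625 + 0.0078125
    = 39/128 = 0.3046875
Since 0.3046875 <= 1, Kraft's inequality IS satisfied.
A prefix code with these lengths CAN exist.

Kraft sum = 0.3046875. Satisfied.


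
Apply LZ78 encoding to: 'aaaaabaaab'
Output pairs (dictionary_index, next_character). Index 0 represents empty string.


LZ78 encoding steps:
Dictionary: {0: ''}
Step 1: w='' (idx 0), next='a' -> output (0, 'a'), add 'a' as idx 1
Step 2: w='a' (idx 1), next='a' -> output (1, 'a'), add 'aa' as idx 2
Step 3: w='aa' (idx 2), next='b' -> output (2, 'b'), add 'aab' as idx 3
Step 4: w='aa' (idx 2), next='a' -> output (2, 'a'), add 'aaa' as idx 4
Step 5: w='' (idx 0), next='b' -> output (0, 'b'), add 'b' as idx 5


Encoded: [(0, 'a'), (1, 'a'), (2, 'b'), (2, 'a'), (0, 'b')]


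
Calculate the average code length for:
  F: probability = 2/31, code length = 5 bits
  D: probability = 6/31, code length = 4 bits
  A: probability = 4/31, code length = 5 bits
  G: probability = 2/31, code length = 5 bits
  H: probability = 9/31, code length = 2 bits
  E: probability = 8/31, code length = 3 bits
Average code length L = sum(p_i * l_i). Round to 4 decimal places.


Weighted contributions p_i * l_i:
  F: (2/31) * 5 = 10/31
  D: (6/31) * 4 = 24/31
  A: (4/31) * 5 = 20/31
  G: (2/31) * 5 = 10/31
  H: (9/31) * 2 = 18/31
  E: (8/31) * 3 = 24/31
Sum = (10 + 24 + 20 + 10 + 18 + 24)/31 = 106/31

L = 106/31 = 3.4194 bits/symbol


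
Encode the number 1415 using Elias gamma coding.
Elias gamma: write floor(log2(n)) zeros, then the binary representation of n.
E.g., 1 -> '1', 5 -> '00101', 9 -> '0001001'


num_bits = floor(log2(1415)) + 1 = 11
leading_zeros = num_bits - 1 = 10
binary(1415) = 10110000111

Elias gamma(1415) = '0000000000' + '10110000111' = 000000000010110000111 (21 bits)


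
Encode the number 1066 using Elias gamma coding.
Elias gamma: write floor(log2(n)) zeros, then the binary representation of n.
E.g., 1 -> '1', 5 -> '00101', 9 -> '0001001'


num_bits = floor(log2(1066)) + 1 = 11
leading_zeros = num_bits - 1 = 10
binary(1066) = 10000101010

Elias gamma(1066) = '0000000000' + '10000101010' = 000000000010000101010 (21 bits)


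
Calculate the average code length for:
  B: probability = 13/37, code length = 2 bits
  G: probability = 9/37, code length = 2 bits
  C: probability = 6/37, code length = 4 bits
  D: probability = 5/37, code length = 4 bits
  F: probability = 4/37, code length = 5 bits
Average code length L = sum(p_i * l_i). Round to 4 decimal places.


Weighted contributions p_i * l_i:
  B: (13/37) * 2 = 26/37
  G: (9/37) * 2 = 18/37
  C: (6/37) * 4 = 24/37
  D: (5/37) * 4 = 20/37
  F: (4/37) * 5 = 20/37
Sum = (26 + 18 + 24 + 20 + 20)/37 = 108/37

L = 108/37 = 2.9189 bits/symbol


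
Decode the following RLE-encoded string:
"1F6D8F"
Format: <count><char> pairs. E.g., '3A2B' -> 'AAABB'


Expanding each <count><char> pair:
  1F -> 'F'
  6D -> 'DDDDDD'
  8F -> 'FFFFFFFF'

Decoded = FDDDDDDFFFFFFFF


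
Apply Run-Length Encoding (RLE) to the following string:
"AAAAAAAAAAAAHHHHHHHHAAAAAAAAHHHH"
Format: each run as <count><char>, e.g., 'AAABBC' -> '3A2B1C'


Scanning runs left to right:
  i=0: run of 'A' x 12 -> '12A'
  i=12: run of 'H' x 8 -> '8H'
  i=20: run of 'A' x 8 -> '8A'
  i=28: run of 'H' x 4 -> '4H'

RLE = 12A8H8A4H


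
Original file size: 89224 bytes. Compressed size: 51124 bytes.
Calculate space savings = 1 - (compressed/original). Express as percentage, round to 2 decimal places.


ratio = compressed/original = 51124/89224 = 0.572985
savings = 1 - ratio = 1 - 0.572985 = 0.427015
as a percentage: 0.427015 * 100 = 42.7%

Space savings = 1 - 51124/89224 = 42.7%


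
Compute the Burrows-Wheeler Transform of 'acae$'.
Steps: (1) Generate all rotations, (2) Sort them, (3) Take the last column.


Rotations (sorted):
  0: $acae -> last char: e
  1: acae$ -> last char: $
  2: ae$ac -> last char: c
  3: cae$a -> last char: a
  4: e$aca -> last char: a


BWT = e$caa


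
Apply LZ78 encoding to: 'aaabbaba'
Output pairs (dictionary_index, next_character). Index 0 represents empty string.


LZ78 encoding steps:
Dictionary: {0: ''}
Step 1: w='' (idx 0), next='a' -> output (0, 'a'), add 'a' as idx 1
Step 2: w='a' (idx 1), next='a' -> output (1, 'a'), add 'aa' as idx 2
Step 3: w='' (idx 0), next='b' -> output (0, 'b'), add 'b' as idx 3
Step 4: w='b' (idx 3), next='a' -> output (3, 'a'), add 'ba' as idx 4
Step 5: w='ba' (idx 4), end of input -> output (4, '')


Encoded: [(0, 'a'), (1, 'a'), (0, 'b'), (3, 'a'), (4, '')]


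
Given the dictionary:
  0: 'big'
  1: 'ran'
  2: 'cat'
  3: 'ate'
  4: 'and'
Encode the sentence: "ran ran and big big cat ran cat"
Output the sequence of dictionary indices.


Look up each word in the dictionary:
  'ran' -> 1
  'ran' -> 1
  'and' -> 4
  'big' -> 0
  'big' -> 0
  'cat' -> 2
  'ran' -> 1
  'cat' -> 2

Encoded: [1, 1, 4, 0, 0, 2, 1, 2]


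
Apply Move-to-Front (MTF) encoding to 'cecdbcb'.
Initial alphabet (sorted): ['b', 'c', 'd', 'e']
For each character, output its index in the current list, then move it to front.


MTF encoding:
'c': index 1 in ['b', 'c', 'd', 'e'] -> ['c', 'b', 'd', 'e']
'e': index 3 in ['c', 'b', 'd', 'e'] -> ['e', 'c', 'b', 'd']
'c': index 1 in ['e', 'c', 'b', 'd'] -> ['c', 'e', 'b', 'd']
'd': index 3 in ['c', 'e', 'b', 'd'] -> ['d', 'c', 'e', 'b']
'b': index 3 in ['d', 'c', 'e', 'b'] -> ['b', 'd', 'c', 'e']
'c': index 2 in ['b', 'd', 'c', 'e'] -> ['c', 'b', 'd', 'e']
'b': index 1 in ['c', 'b', 'd', 'e'] -> ['b', 'c', 'd', 'e']


Output: [1, 3, 1, 3, 3, 2, 1]


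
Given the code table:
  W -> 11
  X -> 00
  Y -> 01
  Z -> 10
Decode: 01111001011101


Decoding:
01 -> Y
11 -> W
10 -> Z
01 -> Y
01 -> Y
11 -> W
01 -> Y


Result: YWZYYWY


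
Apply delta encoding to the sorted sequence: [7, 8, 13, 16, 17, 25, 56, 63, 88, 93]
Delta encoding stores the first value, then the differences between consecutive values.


First value: 7
Deltas:
  8 - 7 = 1
  13 - 8 = 5
  16 - 13 = 3
  17 - 16 = 1
  25 - 17 = 8
  56 - 25 = 31
  63 - 56 = 7
  88 - 63 = 25
  93 - 88 = 5


Delta encoded: [7, 1, 5, 3, 1, 8, 31, 7, 25, 5]


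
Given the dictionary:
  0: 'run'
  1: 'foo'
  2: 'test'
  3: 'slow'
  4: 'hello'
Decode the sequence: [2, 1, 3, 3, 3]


Look up each index in the dictionary:
  2 -> 'test'
  1 -> 'foo'
  3 -> 'slow'
  3 -> 'slow'
  3 -> 'slow'

Decoded: "test foo slow slow slow"


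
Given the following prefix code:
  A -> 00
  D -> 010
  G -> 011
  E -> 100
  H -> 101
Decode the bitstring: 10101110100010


Decoding step by step:
Bits 101 -> H
Bits 011 -> G
Bits 101 -> H
Bits 00 -> A
Bits 010 -> D


Decoded message: HGHAD


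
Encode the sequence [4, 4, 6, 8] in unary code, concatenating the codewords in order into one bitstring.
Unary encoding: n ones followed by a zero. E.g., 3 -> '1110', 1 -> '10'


Encode each number as n ones followed by a terminating 0:
  4 -> 11110 (5 bits)
  4 -> 11110 (5 bits)
  6 -> 1111110 (7 bits)
  8 -> 111111110 (9 bits)
Total length = 5 + 5 + 7 + 9 = 26 bits.

Unary([4, 4, 6, 8]) = 11110111101111110111111110 (26 bits)


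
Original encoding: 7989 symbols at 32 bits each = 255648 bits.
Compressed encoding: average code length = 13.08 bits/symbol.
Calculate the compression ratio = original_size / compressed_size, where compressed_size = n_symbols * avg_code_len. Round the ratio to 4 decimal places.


original_size = n_symbols * orig_bits = 7989 * 32 = 255648 bits
compressed_size = n_symbols * avg_code_len = 7989 * 13.08 = 104496.12 bits
ratio = original_size / compressed_size = 255648 / 104496.12 = 2.4465

Compression ratio = 2.4465


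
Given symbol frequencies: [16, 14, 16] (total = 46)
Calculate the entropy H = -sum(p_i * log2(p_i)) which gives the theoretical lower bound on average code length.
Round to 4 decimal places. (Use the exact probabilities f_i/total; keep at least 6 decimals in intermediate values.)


Per-symbol terms -p_i * log2(p_i) with p_i = f_i/46:
  p = 16/46 = 0.347826: log2(p) = -1.523562, -p*log2(p) = 0.529935
  p = 14/46 = 0.304348: log2(p) = -1.716207, -p*log2(p) = 0.522324
  p = 16/46 = 0.347826: log2(p) = -1.523562, -p*log2(p) = 0.529935
H = 0.529935 + 0.522324 + 0.529935 = 1.582194

H = 1.5822 bits/symbol


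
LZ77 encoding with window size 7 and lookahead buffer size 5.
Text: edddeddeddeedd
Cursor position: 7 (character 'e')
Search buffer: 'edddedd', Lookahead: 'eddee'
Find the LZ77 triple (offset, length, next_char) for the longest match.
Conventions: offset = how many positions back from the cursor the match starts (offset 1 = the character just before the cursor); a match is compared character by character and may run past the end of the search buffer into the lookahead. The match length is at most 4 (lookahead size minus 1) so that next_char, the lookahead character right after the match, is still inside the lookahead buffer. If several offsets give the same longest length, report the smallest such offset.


Try each offset into the search buffer:
  offset=1 (pos 6, char 'd'): match length 0
  offset=2 (pos 5, char 'd'): match length 0
  offset=3 (pos 4, char 'e'): match length 4
  offset=4 (pos 3, char 'd'): match length 0
  offset=5 (pos 2, char 'd'): match length 0
  offset=6 (pos 1, char 'd'): match length 0
  offset=7 (pos 0, char 'e'): match length 3
Longest match has length 4 at offset 3.
next_char = character at position 7 + 4 = 11 -> 'e'

Best match: offset=3, length=4 (matching 'edde' starting at position 4)
LZ77 triple: (3, 4, 'e')


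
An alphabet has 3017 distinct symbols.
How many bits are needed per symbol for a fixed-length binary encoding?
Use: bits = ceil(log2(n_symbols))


log2(3017) = 11.5589
Bracket: 2^11 = 2048 < 3017 <= 2^12 = 4096
So ceil(log2(3017)) = 12

bits = ceil(log2(3017)) = ceil(11.5589) = 12 bits


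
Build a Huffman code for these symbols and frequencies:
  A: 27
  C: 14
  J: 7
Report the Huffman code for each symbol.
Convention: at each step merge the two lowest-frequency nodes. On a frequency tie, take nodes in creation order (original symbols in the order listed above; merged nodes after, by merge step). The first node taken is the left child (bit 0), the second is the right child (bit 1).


Huffman tree construction:
Step 1: Merge J(7) + C(14) = 21
Step 2: Merge (J+C)(21) + A(27) = 48
Read each symbol's code off the tree from the root (left child = 0, right child = 1).

Codes:
  A: 1 (length 1)
  C: 01 (length 2)
  J: 00 (length 2)
Average code length: 69/48 = 1.4375 bits/symbol


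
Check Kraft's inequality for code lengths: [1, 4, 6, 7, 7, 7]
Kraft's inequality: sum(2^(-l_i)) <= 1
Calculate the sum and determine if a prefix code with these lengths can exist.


Sum = 2^(-1) + 2^(-4) + 2^(-6) + 2^(-7) + 2^(-7) + 2^(-7)
    = 0.5 + 0.0625 + 0.015625 + 0.0078125 + 0.0078125 + 0.0078125
    = 77/128 = 0.6015625
Since 0.6015625 <= 1, Kraft's inequality IS satisfied.
A prefix code with these lengths CAN exist.

Kraft sum = 0.6015625. Satisfied.


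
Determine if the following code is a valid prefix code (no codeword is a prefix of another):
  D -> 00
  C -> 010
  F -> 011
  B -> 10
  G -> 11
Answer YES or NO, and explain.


Checking each pair (does one codeword prefix another?):
  D='00' vs C='010': no prefix
  D='00' vs F='011': no prefix
  D='00' vs B='10': no prefix
  D='00' vs G='11': no prefix
  C='010' vs D='00': no prefix
  C='010' vs F='011': no prefix
  C='010' vs B='10': no prefix
  C='010' vs G='11': no prefix
  F='011' vs D='00': no prefix
  F='011' vs C='010': no prefix
  F='011' vs B='10': no prefix
  F='011' vs G='11': no prefix
  B='10' vs D='00': no prefix
  B='10' vs C='010': no prefix
  B='10' vs F='011': no prefix
  B='10' vs G='11': no prefix
  G='11' vs D='00': no prefix
  G='11' vs C='010': no prefix
  G='11' vs F='011': no prefix
  G='11' vs B='10': no prefix
No violation found over all pairs.

YES -- this is a valid prefix code. No codeword is a prefix of any other codeword.


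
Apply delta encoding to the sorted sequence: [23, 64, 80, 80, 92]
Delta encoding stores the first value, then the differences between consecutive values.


First value: 23
Deltas:
  64 - 23 = 41
  80 - 64 = 16
  80 - 80 = 0
  92 - 80 = 12


Delta encoded: [23, 41, 16, 0, 12]


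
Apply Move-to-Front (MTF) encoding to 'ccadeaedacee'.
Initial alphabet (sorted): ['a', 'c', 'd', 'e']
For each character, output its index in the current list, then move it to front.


MTF encoding:
'c': index 1 in ['a', 'c', 'd', 'e'] -> ['c', 'a', 'd', 'e']
'c': index 0 in ['c', 'a', 'd', 'e'] -> ['c', 'a', 'd', 'e']
'a': index 1 in ['c', 'a', 'd', 'e'] -> ['a', 'c', 'd', 'e']
'd': index 2 in ['a', 'c', 'd', 'e'] -> ['d', 'a', 'c', 'e']
'e': index 3 in ['d', 'a', 'c', 'e'] -> ['e', 'd', 'a', 'c']
'a': index 2 in ['e', 'd', 'a', 'c'] -> ['a', 'e', 'd', 'c']
'e': index 1 in ['a', 'e', 'd', 'c'] -> ['e', 'a', 'd', 'c']
'd': index 2 in ['e', 'a', 'd', 'c'] -> ['d', 'e', 'a', 'c']
'a': index 2 in ['d', 'e', 'a', 'c'] -> ['a', 'd', 'e', 'c']
'c': index 3 in ['a', 'd', 'e', 'c'] -> ['c', 'a', 'd', 'e']
'e': index 3 in ['c', 'a', 'd', 'e'] -> ['e', 'c', 'a', 'd']
'e': index 0 in ['e', 'c', 'a', 'd'] -> ['e', 'c', 'a', 'd']


Output: [1, 0, 1, 2, 3, 2, 1, 2, 2, 3, 3, 0]


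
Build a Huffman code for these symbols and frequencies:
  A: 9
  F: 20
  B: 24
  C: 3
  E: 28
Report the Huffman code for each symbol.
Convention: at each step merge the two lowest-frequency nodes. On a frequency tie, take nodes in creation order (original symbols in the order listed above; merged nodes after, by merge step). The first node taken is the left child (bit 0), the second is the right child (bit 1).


Huffman tree construction:
Step 1: Merge C(3) + A(9) = 12
Step 2: Merge (C+A)(12) + F(20) = 32
Step 3: Merge B(24) + E(28) = 52
Step 4: Merge ((C+A)+F)(32) + (B+E)(52) = 84
Read each symbol's code off the tree from the root (left child = 0, right child = 1).

Codes:
  A: 001 (length 3)
  F: 01 (length 2)
  B: 10 (length 2)
  C: 000 (length 3)
  E: 11 (length 2)
Average code length: 180/84 = 2.1429 bits/symbol


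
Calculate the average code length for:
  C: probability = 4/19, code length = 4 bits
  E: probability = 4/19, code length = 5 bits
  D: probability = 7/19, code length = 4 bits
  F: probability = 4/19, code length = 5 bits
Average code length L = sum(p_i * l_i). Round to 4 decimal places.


Weighted contributions p_i * l_i:
  C: (4/19) * 4 = 16/19
  E: (4/19) * 5 = 20/19
  D: (7/19) * 4 = 28/19
  F: (4/19) * 5 = 20/19
Sum = (16 + 20 + 28 + 20)/19 = 84/19

L = 84/19 = 4.4211 bits/symbol
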